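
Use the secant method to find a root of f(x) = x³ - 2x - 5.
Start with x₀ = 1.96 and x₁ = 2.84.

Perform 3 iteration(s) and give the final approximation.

f(x) = x³ - 2x - 5
x₀ = 1.96, x₁ = 2.84

Secant formula: x_{n+1} = x_n - f(x_n)(x_n - x_{n-1})/(f(x_n) - f(x_{n-1}))

Iteration 1:
  f(1.960000) = -1.390464
  f(2.840000) = 12.226304
  x_2 = 2.840000 - 12.226304×(2.840000 - 1.960000)/(12.226304 - (-1.390464))
       = 2.049860
Iteration 2:
  f(2.840000) = 12.226304
  f(2.049860) = -0.486356
  x_3 = 2.049860 - (-0.486356)×(2.049860 - 2.840000)/(-0.486356 - 12.226304)
       = 2.080089
Iteration 3:
  f(2.049860) = -0.486356
  f(2.080089) = -0.160108
  x_4 = 2.080089 - (-0.160108)×(2.080089 - 2.049860)/(-0.160108 - (-0.486356))
       = 2.094924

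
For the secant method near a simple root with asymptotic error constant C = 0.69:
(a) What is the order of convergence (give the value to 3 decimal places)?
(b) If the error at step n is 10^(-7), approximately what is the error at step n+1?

(a) Secant method has superlinear convergence with order φ = (1+√5)/2 ≈ 1.618.
    This means |e_{n+1}| ≈ C|e_n|^1.618.

(b) With |e_n| = 10^(-7) and C = 0.69:
    |e_{n+1}| ≈ 0.69 × (10^(-7))^1.618 = 0.69 × 10^(-11.33)

(a) ≈ 1.618 (golden ratio); (b) |e_{n+1}| ≈ 3.255e-12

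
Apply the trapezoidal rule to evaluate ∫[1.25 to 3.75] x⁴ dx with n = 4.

f(x) = x⁴
a = 1.25, b = 3.75, n = 4
h = (b - a)/n = 0.625000

Trapezoidal rule: (h/2)[f(x₀) + 2f(x₁) + 2f(x₂) + ... + f(xₙ)]

x_0 = 1.2500, f(x_0) = 2.441406, coefficient = 1
x_1 = 1.8750, f(x_1) = 12.359619, coefficient = 2
x_2 = 2.5000, f(x_2) = 39.062500, coefficient = 2
x_3 = 3.1250, f(x_3) = 95.367432, coefficient = 2
x_4 = 3.7500, f(x_4) = 197.753906, coefficient = 1

I ≈ (0.625000/2) × 493.774414 = 154.304504
Exact value: 147.705078
Error: 6.599426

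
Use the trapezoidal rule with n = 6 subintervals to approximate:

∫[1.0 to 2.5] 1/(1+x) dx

f(x) = 1/(1+x)
a = 1.0, b = 2.5, n = 6
h = (b - a)/n = 0.250000

Trapezoidal rule: (h/2)[f(x₀) + 2f(x₁) + 2f(x₂) + ... + f(xₙ)]

x_0 = 1.0000, f(x_0) = 0.500000, coefficient = 1
x_1 = 1.2500, f(x_1) = 0.444444, coefficient = 2
x_2 = 1.5000, f(x_2) = 0.400000, coefficient = 2
x_3 = 1.7500, f(x_3) = 0.363636, coefficient = 2
x_4 = 2.0000, f(x_4) = 0.333333, coefficient = 2
x_5 = 2.2500, f(x_5) = 0.307692, coefficient = 2
x_6 = 2.5000, f(x_6) = 0.285714, coefficient = 1

I ≈ (0.250000/2) × 4.483927 = 0.560491
Exact value: 0.559616
Error: 0.000875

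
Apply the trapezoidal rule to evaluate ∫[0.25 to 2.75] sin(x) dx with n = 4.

f(x) = sin(x)
a = 0.25, b = 2.75, n = 4
h = (b - a)/n = 0.625000

Trapezoidal rule: (h/2)[f(x₀) + 2f(x₁) + 2f(x₂) + ... + f(xₙ)]

x_0 = 0.2500, f(x_0) = 0.247404, coefficient = 1
x_1 = 0.8750, f(x_1) = 0.767544, coefficient = 2
x_2 = 1.5000, f(x_2) = 0.997495, coefficient = 2
x_3 = 2.1250, f(x_3) = 0.850320, coefficient = 2
x_4 = 2.7500, f(x_4) = 0.381661, coefficient = 1

I ≈ (0.625000/2) × 5.859782 = 1.831182
Exact value: 1.893215
Error: 0.062033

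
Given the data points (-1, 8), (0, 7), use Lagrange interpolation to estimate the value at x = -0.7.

Lagrange interpolation formula:
P(x) = Σ yᵢ × Lᵢ(x)
where Lᵢ(x) = Π_{j≠i} (x - xⱼ)/(xᵢ - xⱼ)

L_0(-0.7) = (-0.7 - 0)/(-1 - 0) = 0.700000
L_1(-0.7) = (-0.7 - (-1))/(0 - (-1)) = 0.300000

P(-0.7) = 8×L_0(-0.7) + 7×L_1(-0.7)
P(-0.7) = 7.700000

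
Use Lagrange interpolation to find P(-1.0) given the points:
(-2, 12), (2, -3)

Lagrange interpolation formula:
P(x) = Σ yᵢ × Lᵢ(x)
where Lᵢ(x) = Π_{j≠i} (x - xⱼ)/(xᵢ - xⱼ)

L_0(-1.0) = (-1.0 - 2)/(-2 - 2) = 0.750000
L_1(-1.0) = (-1.0 - (-2))/(2 - (-2)) = 0.250000

P(-1.0) = 12×L_0(-1.0) + (-3)×L_1(-1.0)
P(-1.0) = 8.250000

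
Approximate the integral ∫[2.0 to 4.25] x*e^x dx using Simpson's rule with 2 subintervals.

f(x) = x*e^x
a = 2.0, b = 4.25, n = 2
h = (b - a)/n = 1.125000

Simpson's rule: (h/3)[f(x₀) + 4f(x₁) + 2f(x₂) + ... + f(xₙ)]

x_0 = 2.0000, f(x_0) = 14.778112, coefficient = 1
x_1 = 3.1250, f(x_1) = 71.124672, coefficient = 4
x_2 = 4.2500, f(x_2) = 297.948002, coefficient = 1

I ≈ (1.125000/3) × 597.224803 = 223.959301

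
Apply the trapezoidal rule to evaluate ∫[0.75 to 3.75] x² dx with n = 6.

f(x) = x²
a = 0.75, b = 3.75, n = 6
h = (b - a)/n = 0.500000

Trapezoidal rule: (h/2)[f(x₀) + 2f(x₁) + 2f(x₂) + ... + f(xₙ)]

x_0 = 0.7500, f(x_0) = 0.562500, coefficient = 1
x_1 = 1.2500, f(x_1) = 1.562500, coefficient = 2
x_2 = 1.7500, f(x_2) = 3.062500, coefficient = 2
x_3 = 2.2500, f(x_3) = 5.062500, coefficient = 2
x_4 = 2.7500, f(x_4) = 7.562500, coefficient = 2
x_5 = 3.2500, f(x_5) = 10.562500, coefficient = 2
x_6 = 3.7500, f(x_6) = 14.062500, coefficient = 1

I ≈ (0.500000/2) × 70.250000 = 17.562500
Exact value: 17.437500
Error: 0.125000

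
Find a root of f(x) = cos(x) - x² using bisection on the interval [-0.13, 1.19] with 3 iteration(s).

f(x) = cos(x) - x²
Initial interval: [-0.13, 1.19]

Iteration 1:
  c_1 = (-0.130000 + 1.190000)/2 = 0.530000
  f(c_1) = f(0.530000) = 0.581907
  f(a) × f(c) ≥ 0, new interval: [0.530000, 1.190000]
Iteration 2:
  c_2 = (0.530000 + 1.190000)/2 = 0.860000
  f(c_2) = f(0.860000) = -0.087163
  f(a) × f(c) < 0, new interval: [0.530000, 0.860000]
Iteration 3:
  c_3 = (0.530000 + 0.860000)/2 = 0.695000
  f(c_3) = f(0.695000) = 0.285029
  f(a) × f(c) ≥ 0, new interval: [0.695000, 0.860000]

After 3 iteration(s), the approximation is c_3 = 0.695000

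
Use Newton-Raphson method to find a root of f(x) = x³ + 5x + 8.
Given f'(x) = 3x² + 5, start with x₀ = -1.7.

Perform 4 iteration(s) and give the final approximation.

f(x) = x³ + 5x + 8
f'(x) = 3x² + 5
x₀ = -1.7

Newton-Raphson formula: x_{n+1} = x_n - f(x_n)/f'(x_n)

Iteration 1:
  f(-1.700000) = -5.413000
  f'(-1.700000) = 13.670000
  x_1 = -1.700000 - (-5.413000)/13.670000 = -1.304023
Iteration 2:
  f(-1.304023) = -0.737579
  f'(-1.304023) = 10.101431
  x_2 = -1.304023 - (-0.737579)/10.101431 = -1.231006
Iteration 3:
  f(-1.231006) = -0.020468
  f'(-1.231006) = 9.546128
  x_3 = -1.231006 - (-0.020468)/9.546128 = -1.228862
Iteration 4:
  f(-1.228862) = -0.000017
  f'(-1.228862) = 9.530306
  x_4 = -1.228862 - (-0.000017)/9.530306 = -1.228860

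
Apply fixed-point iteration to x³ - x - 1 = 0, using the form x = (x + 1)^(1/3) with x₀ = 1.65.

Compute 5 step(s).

Equation: x³ - x - 1 = 0
Fixed-point form: x = (x + 1)^(1/3)
x₀ = 1.65

x_1 = g(1.650000) = 1.383828
x_2 = g(1.383828) = 1.335852
x_3 = g(1.335852) = 1.326829
x_4 = g(1.326829) = 1.325119
x_5 = g(1.325119) = 1.324794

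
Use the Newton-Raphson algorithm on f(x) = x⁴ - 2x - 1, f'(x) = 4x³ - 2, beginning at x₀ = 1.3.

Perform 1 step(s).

f(x) = x⁴ - 2x - 1
f'(x) = 4x³ - 2
x₀ = 1.3

Newton-Raphson formula: x_{n+1} = x_n - f(x_n)/f'(x_n)

Iteration 1:
  f(1.300000) = -0.743900
  f'(1.300000) = 6.788000
  x_1 = 1.300000 - (-0.743900)/6.788000 = 1.409590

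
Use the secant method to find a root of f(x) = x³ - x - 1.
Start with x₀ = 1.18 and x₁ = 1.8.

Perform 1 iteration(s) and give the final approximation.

f(x) = x³ - x - 1
x₀ = 1.18, x₁ = 1.8

Secant formula: x_{n+1} = x_n - f(x_n)(x_n - x_{n-1})/(f(x_n) - f(x_{n-1}))

Iteration 1:
  f(1.180000) = -0.536968
  f(1.800000) = 3.032000
  x_2 = 1.800000 - 3.032000×(1.800000 - 1.180000)/(3.032000 - (-0.536968))
       = 1.273282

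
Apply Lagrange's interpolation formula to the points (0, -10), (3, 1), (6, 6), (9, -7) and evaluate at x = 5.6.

Lagrange interpolation formula:
P(x) = Σ yᵢ × Lᵢ(x)
where Lᵢ(x) = Π_{j≠i} (x - xⱼ)/(xᵢ - xⱼ)

L_0(5.6) = (5.6 - 3)/(0 - 3) × (5.6 - 6)/(0 - 6) × (5.6 - 9)/(0 - 9) = -0.021827
L_1(5.6) = (5.6 - 0)/(3 - 0) × (5.6 - 6)/(3 - 6) × (5.6 - 9)/(3 - 9) = 0.141037
L_2(5.6) = (5.6 - 0)/(6 - 0) × (5.6 - 3)/(6 - 3) × (5.6 - 9)/(6 - 9) = 0.916741
L_3(5.6) = (5.6 - 0)/(9 - 0) × (5.6 - 3)/(9 - 3) × (5.6 - 6)/(9 - 6) = -0.035951

P(5.6) = (-10)×L_0(5.6) + 1×L_1(5.6) + 6×L_2(5.6) + (-7)×L_3(5.6)
P(5.6) = 6.111407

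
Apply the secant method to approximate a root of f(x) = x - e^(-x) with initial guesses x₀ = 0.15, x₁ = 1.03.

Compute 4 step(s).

f(x) = x - e^(-x)
x₀ = 0.15, x₁ = 1.03

Secant formula: x_{n+1} = x_n - f(x_n)(x_n - x_{n-1})/(f(x_n) - f(x_{n-1}))

Iteration 1:
  f(0.150000) = -0.710708
  f(1.030000) = 0.672993
  x_2 = 1.030000 - 0.672993×(1.030000 - 0.150000)/(0.672993 - (-0.710708))
       = 0.601993
Iteration 2:
  f(1.030000) = 0.672993
  f(0.601993) = 0.054274
  x_3 = 0.601993 - 0.054274×(0.601993 - 1.030000)/(0.054274 - 0.672993)
       = 0.564448
Iteration 3:
  f(0.601993) = 0.054274
  f(0.564448) = -0.004226
  x_4 = 0.564448 - (-0.004226)×(0.564448 - 0.601993)/(-0.004226 - 0.054274)
       = 0.567160
Iteration 4:
  f(0.564448) = -0.004226
  f(0.567160) = 0.000027
  x_5 = 0.567160 - 0.000027×(0.567160 - 0.564448)/(0.000027 - (-0.004226))
       = 0.567143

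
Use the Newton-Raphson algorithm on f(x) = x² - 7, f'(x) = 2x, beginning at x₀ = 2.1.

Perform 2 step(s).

f(x) = x² - 7
f'(x) = 2x
x₀ = 2.1

Newton-Raphson formula: x_{n+1} = x_n - f(x_n)/f'(x_n)

Iteration 1:
  f(2.100000) = -2.590000
  f'(2.100000) = 4.200000
  x_1 = 2.100000 - (-2.590000)/4.200000 = 2.716667
Iteration 2:
  f(2.716667) = 0.380278
  f'(2.716667) = 5.433333
  x_2 = 2.716667 - 0.380278/5.433333 = 2.646677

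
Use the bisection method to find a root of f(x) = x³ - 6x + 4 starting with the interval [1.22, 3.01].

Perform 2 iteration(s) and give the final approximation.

f(x) = x³ - 6x + 4
Initial interval: [1.22, 3.01]

Iteration 1:
  c_1 = (1.220000 + 3.010000)/2 = 2.115000
  f(c_1) = f(2.115000) = 0.770871
  f(a) × f(c) < 0, new interval: [1.220000, 2.115000]
Iteration 2:
  c_2 = (1.220000 + 2.115000)/2 = 1.667500
  f(c_2) = f(1.667500) = -1.368422
  f(a) × f(c) ≥ 0, new interval: [1.667500, 2.115000]

After 2 iteration(s), the approximation is c_2 = 1.667500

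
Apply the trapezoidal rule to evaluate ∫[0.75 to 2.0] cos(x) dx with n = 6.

f(x) = cos(x)
a = 0.75, b = 2.0, n = 6
h = (b - a)/n = 0.208333

Trapezoidal rule: (h/2)[f(x₀) + 2f(x₁) + 2f(x₂) + ... + f(xₙ)]

x_0 = 0.7500, f(x_0) = 0.731689, coefficient = 1
x_1 = 0.9583, f(x_1) = 0.574885, coefficient = 2
x_2 = 1.1667, f(x_2) = 0.393219, coefficient = 2
x_3 = 1.3750, f(x_3) = 0.194548, coefficient = 2
x_4 = 1.5833, f(x_4) = -0.012537, coefficient = 2
x_5 = 1.7917, f(x_5) = -0.219079, coefficient = 2
x_6 = 2.0000, f(x_6) = -0.416147, coefficient = 1

I ≈ (0.208333/2) × 2.177613 = 0.226835
Exact value: 0.227659
Error: 0.000824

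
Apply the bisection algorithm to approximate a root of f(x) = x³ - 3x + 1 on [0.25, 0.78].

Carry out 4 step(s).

f(x) = x³ - 3x + 1
Initial interval: [0.25, 0.78]

Iteration 1:
  c_1 = (0.250000 + 0.780000)/2 = 0.515000
  f(c_1) = f(0.515000) = -0.408409
  f(a) × f(c) < 0, new interval: [0.250000, 0.515000]
Iteration 2:
  c_2 = (0.250000 + 0.515000)/2 = 0.382500
  f(c_2) = f(0.382500) = -0.091538
  f(a) × f(c) < 0, new interval: [0.250000, 0.382500]
Iteration 3:
  c_3 = (0.250000 + 0.382500)/2 = 0.316250
  f(c_3) = f(0.316250) = 0.082879
  f(a) × f(c) ≥ 0, new interval: [0.316250, 0.382500]
Iteration 4:
  c_4 = (0.316250 + 0.382500)/2 = 0.349375
  f(c_4) = f(0.349375) = -0.005479
  f(a) × f(c) < 0, new interval: [0.316250, 0.349375]

After 4 iteration(s), the approximation is c_4 = 0.349375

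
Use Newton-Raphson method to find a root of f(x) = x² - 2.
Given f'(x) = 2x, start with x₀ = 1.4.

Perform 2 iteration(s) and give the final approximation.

f(x) = x² - 2
f'(x) = 2x
x₀ = 1.4

Newton-Raphson formula: x_{n+1} = x_n - f(x_n)/f'(x_n)

Iteration 1:
  f(1.400000) = -0.040000
  f'(1.400000) = 2.800000
  x_1 = 1.400000 - (-0.040000)/2.800000 = 1.414286
Iteration 2:
  f(1.414286) = 0.000204
  f'(1.414286) = 2.828571
  x_2 = 1.414286 - 0.000204/2.828571 = 1.414214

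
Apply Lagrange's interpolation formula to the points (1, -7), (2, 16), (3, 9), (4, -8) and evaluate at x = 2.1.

Lagrange interpolation formula:
P(x) = Σ yᵢ × Lᵢ(x)
where Lᵢ(x) = Π_{j≠i} (x - xⱼ)/(xᵢ - xⱼ)

L_0(2.1) = (2.1 - 2)/(1 - 2) × (2.1 - 3)/(1 - 3) × (2.1 - 4)/(1 - 4) = -0.028500
L_1(2.1) = (2.1 - 1)/(2 - 1) × (2.1 - 3)/(2 - 3) × (2.1 - 4)/(2 - 4) = 0.940500
L_2(2.1) = (2.1 - 1)/(3 - 1) × (2.1 - 2)/(3 - 2) × (2.1 - 4)/(3 - 4) = 0.104500
L_3(2.1) = (2.1 - 1)/(4 - 1) × (2.1 - 2)/(4 - 2) × (2.1 - 3)/(4 - 3) = -0.016500

P(2.1) = (-7)×L_0(2.1) + 16×L_1(2.1) + 9×L_2(2.1) + (-8)×L_3(2.1)
P(2.1) = 16.320000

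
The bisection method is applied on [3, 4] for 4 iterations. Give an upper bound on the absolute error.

Bisection error bound: |error| ≤ (b-a)/2^n
|error| ≤ (4 - 3)/2^4 = 1/2^4
|error| ≤ 0.0625000000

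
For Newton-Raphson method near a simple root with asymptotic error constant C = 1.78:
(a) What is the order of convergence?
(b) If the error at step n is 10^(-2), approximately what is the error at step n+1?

(a) Newton-Raphson has quadratic (order 2) convergence near simple roots.
    This means |e_{n+1}| ≈ C|e_n|².

(b) With |e_n| = 10^(-2) and C = 1.78:
    |e_{n+1}| ≈ 1.78 × (10^(-2))² = 1.78 × 10^(-4)

(a) 2 (quadratic); (b) |e_{n+1}| ≈ 1.780e-04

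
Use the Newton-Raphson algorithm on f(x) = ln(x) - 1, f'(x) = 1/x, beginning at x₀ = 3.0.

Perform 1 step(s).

f(x) = ln(x) - 1
f'(x) = 1/x
x₀ = 3.0

Newton-Raphson formula: x_{n+1} = x_n - f(x_n)/f'(x_n)

Iteration 1:
  f(3.000000) = 0.098612
  f'(3.000000) = 0.333333
  x_1 = 3.000000 - 0.098612/0.333333 = 2.704163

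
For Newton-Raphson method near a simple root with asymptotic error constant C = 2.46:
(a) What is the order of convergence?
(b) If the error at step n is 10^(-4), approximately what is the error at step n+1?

(a) Newton-Raphson has quadratic (order 2) convergence near simple roots.
    This means |e_{n+1}| ≈ C|e_n|².

(b) With |e_n| = 10^(-4) and C = 2.46:
    |e_{n+1}| ≈ 2.46 × (10^(-4))² = 2.46 × 10^(-8)

(a) 2 (quadratic); (b) |e_{n+1}| ≈ 2.460e-08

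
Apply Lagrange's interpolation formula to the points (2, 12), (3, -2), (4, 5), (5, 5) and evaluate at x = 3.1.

Lagrange interpolation formula:
P(x) = Σ yᵢ × Lᵢ(x)
where Lᵢ(x) = Π_{j≠i} (x - xⱼ)/(xᵢ - xⱼ)

L_0(3.1) = (3.1 - 3)/(2 - 3) × (3.1 - 4)/(2 - 4) × (3.1 - 5)/(2 - 5) = -0.028500
L_1(3.1) = (3.1 - 2)/(3 - 2) × (3.1 - 4)/(3 - 4) × (3.1 - 5)/(3 - 5) = 0.940500
L_2(3.1) = (3.1 - 2)/(4 - 2) × (3.1 - 3)/(4 - 3) × (3.1 - 5)/(4 - 5) = 0.104500
L_3(3.1) = (3.1 - 2)/(5 - 2) × (3.1 - 3)/(5 - 3) × (3.1 - 4)/(5 - 4) = -0.016500

P(3.1) = 12×L_0(3.1) + (-2)×L_1(3.1) + 5×L_2(3.1) + 5×L_3(3.1)
P(3.1) = -1.783000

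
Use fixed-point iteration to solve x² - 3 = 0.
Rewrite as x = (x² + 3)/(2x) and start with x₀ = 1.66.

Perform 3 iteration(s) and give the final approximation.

Equation: x² - 3 = 0
Fixed-point form: x = (x² + 3)/(2x)
x₀ = 1.66

x_1 = g(1.660000) = 1.733614
x_2 = g(1.733614) = 1.732052
x_3 = g(1.732052) = 1.732051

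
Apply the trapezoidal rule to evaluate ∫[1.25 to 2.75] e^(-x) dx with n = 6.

f(x) = e^(-x)
a = 1.25, b = 2.75, n = 6
h = (b - a)/n = 0.250000

Trapezoidal rule: (h/2)[f(x₀) + 2f(x₁) + 2f(x₂) + ... + f(xₙ)]

x_0 = 1.2500, f(x_0) = 0.286505, coefficient = 1
x_1 = 1.5000, f(x_1) = 0.223130, coefficient = 2
x_2 = 1.7500, f(x_2) = 0.173774, coefficient = 2
x_3 = 2.0000, f(x_3) = 0.135335, coefficient = 2
x_4 = 2.2500, f(x_4) = 0.105399, coefficient = 2
x_5 = 2.5000, f(x_5) = 0.082085, coefficient = 2
x_6 = 2.7500, f(x_6) = 0.063928, coefficient = 1

I ≈ (0.250000/2) × 1.789880 = 0.223735
Exact value: 0.222577
Error: 0.001158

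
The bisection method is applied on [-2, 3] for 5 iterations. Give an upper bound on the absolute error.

Bisection error bound: |error| ≤ (b-a)/2^n
|error| ≤ (3 - (-2))/2^5 = 5/2^5
|error| ≤ 0.1562500000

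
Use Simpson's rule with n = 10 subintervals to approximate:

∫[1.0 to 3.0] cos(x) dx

f(x) = cos(x)
a = 1.0, b = 3.0, n = 10
h = (b - a)/n = 0.200000

Simpson's rule: (h/3)[f(x₀) + 4f(x₁) + 2f(x₂) + ... + f(xₙ)]

x_0 = 1.0000, f(x_0) = 0.540302, coefficient = 1
x_1 = 1.2000, f(x_1) = 0.362358, coefficient = 4
x_2 = 1.4000, f(x_2) = 0.169967, coefficient = 2
x_3 = 1.6000, f(x_3) = -0.029200, coefficient = 4
x_4 = 1.8000, f(x_4) = -0.227202, coefficient = 2
x_5 = 2.0000, f(x_5) = -0.416147, coefficient = 4
x_6 = 2.2000, f(x_6) = -0.588501, coefficient = 2
x_7 = 2.4000, f(x_7) = -0.737394, coefficient = 4
x_8 = 2.6000, f(x_8) = -0.856889, coefficient = 2
x_9 = 2.8000, f(x_9) = -0.942222, coefficient = 4
x_10 = 3.0000, f(x_10) = -0.989992, coefficient = 1

I ≈ (0.200000/3) × -10.505358 = -0.700357
Exact value: -0.700351
Error: 0.000006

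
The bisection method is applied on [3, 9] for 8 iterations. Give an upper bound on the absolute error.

Bisection error bound: |error| ≤ (b-a)/2^n
|error| ≤ (9 - 3)/2^8 = 6/2^8
|error| ≤ 0.0234375000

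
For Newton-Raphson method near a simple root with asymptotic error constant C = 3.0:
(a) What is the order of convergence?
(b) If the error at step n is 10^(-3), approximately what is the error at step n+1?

(a) Newton-Raphson has quadratic (order 2) convergence near simple roots.
    This means |e_{n+1}| ≈ C|e_n|².

(b) With |e_n| = 10^(-3) and C = 3.0:
    |e_{n+1}| ≈ 3.0 × (10^(-3))² = 3.0 × 10^(-6)

(a) 2 (quadratic); (b) |e_{n+1}| ≈ 3.000e-06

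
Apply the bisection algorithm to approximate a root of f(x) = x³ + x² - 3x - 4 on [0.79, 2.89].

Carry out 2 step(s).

f(x) = x³ + x² - 3x - 4
Initial interval: [0.79, 2.89]

Iteration 1:
  c_1 = (0.790000 + 2.890000)/2 = 1.840000
  f(c_1) = f(1.840000) = 0.095104
  f(a) × f(c) < 0, new interval: [0.790000, 1.840000]
Iteration 2:
  c_2 = (0.790000 + 1.840000)/2 = 1.315000
  f(c_2) = f(1.315000) = -3.941844
  f(a) × f(c) ≥ 0, new interval: [1.315000, 1.840000]

After 2 iteration(s), the approximation is c_2 = 1.315000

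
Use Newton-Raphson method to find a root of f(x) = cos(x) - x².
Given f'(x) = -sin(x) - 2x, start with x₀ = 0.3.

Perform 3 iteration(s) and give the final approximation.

f(x) = cos(x) - x²
f'(x) = -sin(x) - 2x
x₀ = 0.3

Newton-Raphson formula: x_{n+1} = x_n - f(x_n)/f'(x_n)

Iteration 1:
  f(0.300000) = 0.865336
  f'(0.300000) = -0.895520
  x_1 = 0.300000 - 0.865336/(-0.895520) = 1.266295
Iteration 2:
  f(1.266295) = -1.303685
  f'(1.266295) = -3.486586
  x_2 = 1.266295 - (-1.303685)/(-3.486586) = 0.892380
Iteration 3:
  f(0.892380) = -0.168782
  f'(0.892380) = -2.563329
  x_3 = 0.892380 - (-0.168782)/(-2.563329) = 0.826535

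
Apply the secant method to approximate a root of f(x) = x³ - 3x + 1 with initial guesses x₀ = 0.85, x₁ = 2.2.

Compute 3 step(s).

f(x) = x³ - 3x + 1
x₀ = 0.85, x₁ = 2.2

Secant formula: x_{n+1} = x_n - f(x_n)(x_n - x_{n-1})/(f(x_n) - f(x_{n-1}))

Iteration 1:
  f(0.850000) = -0.935875
  f(2.200000) = 5.048000
  x_2 = 2.200000 - 5.048000×(2.200000 - 0.850000)/(5.048000 - (-0.935875))
       = 1.061139
Iteration 2:
  f(2.200000) = 5.048000
  f(1.061139) = -0.988557
  x_3 = 1.061139 - (-0.988557)×(1.061139 - 2.200000)/(-0.988557 - 5.048000)
       = 1.247641
Iteration 3:
  f(1.061139) = -0.988557
  f(1.247641) = -0.800835
  x_4 = 1.247641 - (-0.800835)×(1.247641 - 1.061139)/(-0.800835 - (-0.988557))
       = 2.043267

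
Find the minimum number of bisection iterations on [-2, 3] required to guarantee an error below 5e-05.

We need (b-a)/2^n ≤ 5e-05
(3 - (-2))/2^n ≤ 5e-05
5/2^n ≤ 5e-05
2^n ≥ 100000
n ≥ log₂(100000) = 16.61
n ≥ 17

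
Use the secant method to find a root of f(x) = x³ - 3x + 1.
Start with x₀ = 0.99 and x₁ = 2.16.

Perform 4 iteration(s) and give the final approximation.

f(x) = x³ - 3x + 1
x₀ = 0.99, x₁ = 2.16

Secant formula: x_{n+1} = x_n - f(x_n)(x_n - x_{n-1})/(f(x_n) - f(x_{n-1}))

Iteration 1:
  f(0.990000) = -0.999701
  f(2.160000) = 4.597696
  x_2 = 2.160000 - 4.597696×(2.160000 - 0.990000)/(4.597696 - (-0.999701))
       = 1.198963
Iteration 2:
  f(2.160000) = 4.597696
  f(1.198963) = -0.873365
  x_3 = 1.198963 - (-0.873365)×(1.198963 - 2.160000)/(-0.873365 - 4.597696)
       = 1.352377
Iteration 3:
  f(1.198963) = -0.873365
  f(1.352377) = -0.583737
  x_4 = 1.352377 - (-0.583737)×(1.352377 - 1.198963)/(-0.583737 - (-0.873365))
       = 1.661578
Iteration 4:
  f(1.352377) = -0.583737
  f(1.661578) = 0.602621
  x_5 = 1.661578 - 0.602621×(1.661578 - 1.352377)/(0.602621 - (-0.583737))
       = 1.504517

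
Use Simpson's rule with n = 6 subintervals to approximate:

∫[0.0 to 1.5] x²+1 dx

f(x) = x²+1
a = 0.0, b = 1.5, n = 6
h = (b - a)/n = 0.250000

Simpson's rule: (h/3)[f(x₀) + 4f(x₁) + 2f(x₂) + ... + f(xₙ)]

x_0 = 0.0000, f(x_0) = 1.000000, coefficient = 1
x_1 = 0.2500, f(x_1) = 1.062500, coefficient = 4
x_2 = 0.5000, f(x_2) = 1.250000, coefficient = 2
x_3 = 0.7500, f(x_3) = 1.562500, coefficient = 4
x_4 = 1.0000, f(x_4) = 2.000000, coefficient = 2
x_5 = 1.2500, f(x_5) = 2.562500, coefficient = 4
x_6 = 1.5000, f(x_6) = 3.250000, coefficient = 1

I ≈ (0.250000/3) × 31.500000 = 2.625000
Exact value: 2.625000
Error: 0.000000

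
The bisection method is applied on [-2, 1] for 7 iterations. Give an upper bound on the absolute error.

Bisection error bound: |error| ≤ (b-a)/2^n
|error| ≤ (1 - (-2))/2^7 = 3/2^7
|error| ≤ 0.0234375000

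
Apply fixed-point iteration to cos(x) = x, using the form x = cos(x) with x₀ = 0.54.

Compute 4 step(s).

Equation: cos(x) = x
Fixed-point form: x = cos(x)
x₀ = 0.54

x_1 = g(0.540000) = 0.857709
x_2 = g(0.857709) = 0.654172
x_3 = g(0.654172) = 0.793552
x_4 = g(0.793552) = 0.701318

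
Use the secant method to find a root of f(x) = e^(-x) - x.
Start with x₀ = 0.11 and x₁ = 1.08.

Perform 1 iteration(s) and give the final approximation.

f(x) = e^(-x) - x
x₀ = 0.11, x₁ = 1.08

Secant formula: x_{n+1} = x_n - f(x_n)(x_n - x_{n-1})/(f(x_n) - f(x_{n-1}))

Iteration 1:
  f(0.110000) = 0.785834
  f(1.080000) = -0.740404
  x_2 = 1.080000 - (-0.740404)×(1.080000 - 0.110000)/(-0.740404 - 0.785834)
       = 0.609436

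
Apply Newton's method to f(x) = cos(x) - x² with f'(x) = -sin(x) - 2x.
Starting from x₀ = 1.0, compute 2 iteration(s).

f(x) = cos(x) - x²
f'(x) = -sin(x) - 2x
x₀ = 1.0

Newton-Raphson formula: x_{n+1} = x_n - f(x_n)/f'(x_n)

Iteration 1:
  f(1.000000) = -0.459698
  f'(1.000000) = -2.841471
  x_1 = 1.000000 - (-0.459698)/(-2.841471) = 0.838218
Iteration 2:
  f(0.838218) = -0.033822
  f'(0.838218) = -2.419890
  x_2 = 0.838218 - (-0.033822)/(-2.419890) = 0.824242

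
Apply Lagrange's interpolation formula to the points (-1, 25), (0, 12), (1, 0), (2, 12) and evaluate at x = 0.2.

Lagrange interpolation formula:
P(x) = Σ yᵢ × Lᵢ(x)
where Lᵢ(x) = Π_{j≠i} (x - xⱼ)/(xᵢ - xⱼ)

L_0(0.2) = (0.2 - 0)/(-1 - 0) × (0.2 - 1)/(-1 - 1) × (0.2 - 2)/(-1 - 2) = -0.048000
L_1(0.2) = (0.2 - (-1))/(0 - (-1)) × (0.2 - 1)/(0 - 1) × (0.2 - 2)/(0 - 2) = 0.864000
L_2(0.2) = (0.2 - (-1))/(1 - (-1)) × (0.2 - 0)/(1 - 0) × (0.2 - 2)/(1 - 2) = 0.216000
L_3(0.2) = (0.2 - (-1))/(2 - (-1)) × (0.2 - 0)/(2 - 0) × (0.2 - 1)/(2 - 1) = -0.032000

P(0.2) = 25×L_0(0.2) + 12×L_1(0.2) + 0×L_2(0.2) + 12×L_3(0.2)
P(0.2) = 8.784000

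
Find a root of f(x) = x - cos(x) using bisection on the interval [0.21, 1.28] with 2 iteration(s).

f(x) = x - cos(x)
Initial interval: [0.21, 1.28]

Iteration 1:
  c_1 = (0.210000 + 1.280000)/2 = 0.745000
  f(c_1) = f(0.745000) = 0.009912
  f(a) × f(c) < 0, new interval: [0.210000, 0.745000]
Iteration 2:
  c_2 = (0.210000 + 0.745000)/2 = 0.477500
  f(c_2) = f(0.477500) = -0.410647
  f(a) × f(c) ≥ 0, new interval: [0.477500, 0.745000]

After 2 iteration(s), the approximation is c_2 = 0.477500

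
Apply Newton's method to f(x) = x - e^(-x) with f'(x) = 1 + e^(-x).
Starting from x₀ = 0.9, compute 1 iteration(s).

f(x) = x - e^(-x)
f'(x) = 1 + e^(-x)
x₀ = 0.9

Newton-Raphson formula: x_{n+1} = x_n - f(x_n)/f'(x_n)

Iteration 1:
  f(0.900000) = 0.493430
  f'(0.900000) = 1.406570
  x_1 = 0.900000 - 0.493430/1.406570 = 0.549196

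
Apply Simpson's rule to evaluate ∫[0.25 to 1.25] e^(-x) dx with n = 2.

f(x) = e^(-x)
a = 0.25, b = 1.25, n = 2
h = (b - a)/n = 0.500000

Simpson's rule: (h/3)[f(x₀) + 4f(x₁) + 2f(x₂) + ... + f(xₙ)]

x_0 = 0.2500, f(x_0) = 0.778801, coefficient = 1
x_1 = 0.7500, f(x_1) = 0.472367, coefficient = 4
x_2 = 1.2500, f(x_2) = 0.286505, coefficient = 1

I ≈ (0.500000/3) × 2.954772 = 0.492462
Exact value: 0.492296
Error: 0.000166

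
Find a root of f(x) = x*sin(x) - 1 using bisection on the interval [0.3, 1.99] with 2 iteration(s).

f(x) = x*sin(x) - 1
Initial interval: [0.3, 1.99]

Iteration 1:
  c_1 = (0.300000 + 1.990000)/2 = 1.145000
  f(c_1) = f(1.145000) = 0.042763
  f(a) × f(c) < 0, new interval: [0.300000, 1.145000]
Iteration 2:
  c_2 = (0.300000 + 1.145000)/2 = 0.722500
  f(c_2) = f(0.722500) = -0.522238
  f(a) × f(c) ≥ 0, new interval: [0.722500, 1.145000]

After 2 iteration(s), the approximation is c_2 = 0.722500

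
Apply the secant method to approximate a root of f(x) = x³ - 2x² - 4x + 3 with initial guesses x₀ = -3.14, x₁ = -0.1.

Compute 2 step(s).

f(x) = x³ - 2x² - 4x + 3
x₀ = -3.14, x₁ = -0.1

Secant formula: x_{n+1} = x_n - f(x_n)(x_n - x_{n-1})/(f(x_n) - f(x_{n-1}))

Iteration 1:
  f(-3.140000) = -35.118344
  f(-0.100000) = 3.379000
  x_2 = -0.100000 - 3.379000×(-0.100000 - (-3.140000))/(3.379000 - (-35.118344))
       = -0.366828
Iteration 2:
  f(-0.100000) = 3.379000
  f(-0.366828) = 4.148825
  x_3 = -0.366828 - 4.148825×(-0.366828 - (-0.100000))/(4.148825 - 3.379000)
       = 1.071190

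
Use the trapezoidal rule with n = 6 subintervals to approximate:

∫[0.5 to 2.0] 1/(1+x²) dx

f(x) = 1/(1+x²)
a = 0.5, b = 2.0, n = 6
h = (b - a)/n = 0.250000

Trapezoidal rule: (h/2)[f(x₀) + 2f(x₁) + 2f(x₂) + ... + f(xₙ)]

x_0 = 0.5000, f(x_0) = 0.800000, coefficient = 1
x_1 = 0.7500, f(x_1) = 0.640000, coefficient = 2
x_2 = 1.0000, f(x_2) = 0.500000, coefficient = 2
x_3 = 1.2500, f(x_3) = 0.390244, coefficient = 2
x_4 = 1.5000, f(x_4) = 0.307692, coefficient = 2
x_5 = 1.7500, f(x_5) = 0.246154, coefficient = 2
x_6 = 2.0000, f(x_6) = 0.200000, coefficient = 1

I ≈ (0.250000/2) × 5.168180 = 0.646023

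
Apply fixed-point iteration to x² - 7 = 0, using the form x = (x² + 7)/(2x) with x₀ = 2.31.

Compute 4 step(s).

Equation: x² - 7 = 0
Fixed-point form: x = (x² + 7)/(2x)
x₀ = 2.31

x_1 = g(2.310000) = 2.670152
x_2 = g(2.670152) = 2.645863
x_3 = g(2.645863) = 2.645751
x_4 = g(2.645751) = 2.645751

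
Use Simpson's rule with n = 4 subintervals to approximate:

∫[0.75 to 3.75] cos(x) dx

f(x) = cos(x)
a = 0.75, b = 3.75, n = 4
h = (b - a)/n = 0.750000

Simpson's rule: (h/3)[f(x₀) + 4f(x₁) + 2f(x₂) + ... + f(xₙ)]

x_0 = 0.7500, f(x_0) = 0.731689, coefficient = 1
x_1 = 1.5000, f(x_1) = 0.070737, coefficient = 4
x_2 = 2.2500, f(x_2) = -0.628174, coefficient = 2
x_3 = 3.0000, f(x_3) = -0.989992, coefficient = 4
x_4 = 3.7500, f(x_4) = -0.820559, coefficient = 1

I ≈ (0.750000/3) × -5.022239 = -1.255560
Exact value: -1.253200
Error: 0.002360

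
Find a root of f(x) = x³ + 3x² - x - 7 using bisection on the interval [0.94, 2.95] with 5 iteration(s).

f(x) = x³ + 3x² - x - 7
Initial interval: [0.94, 2.95]

Iteration 1:
  c_1 = (0.940000 + 2.950000)/2 = 1.945000
  f(c_1) = f(1.945000) = 9.762059
  f(a) × f(c) < 0, new interval: [0.940000, 1.945000]
Iteration 2:
  c_2 = (0.940000 + 1.945000)/2 = 1.442500
  f(c_2) = f(1.442500) = 0.801482
  f(a) × f(c) < 0, new interval: [0.940000, 1.442500]
Iteration 3:
  c_3 = (0.940000 + 1.442500)/2 = 1.191250
  f(c_3) = f(1.191250) = -2.243545
  f(a) × f(c) ≥ 0, new interval: [1.191250, 1.442500]
Iteration 4:
  c_4 = (1.191250 + 1.442500)/2 = 1.316875
  f(c_4) = f(1.316875) = -0.830724
  f(a) × f(c) ≥ 0, new interval: [1.316875, 1.442500]
Iteration 5:
  c_5 = (1.316875 + 1.442500)/2 = 1.379687
  f(c_5) = f(1.379687) = -0.042788
  f(a) × f(c) ≥ 0, new interval: [1.379687, 1.442500]

After 5 iteration(s), the approximation is c_5 = 1.379687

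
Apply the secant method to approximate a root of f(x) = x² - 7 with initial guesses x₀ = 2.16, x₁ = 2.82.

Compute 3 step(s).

f(x) = x² - 7
x₀ = 2.16, x₁ = 2.82

Secant formula: x_{n+1} = x_n - f(x_n)(x_n - x_{n-1})/(f(x_n) - f(x_{n-1}))

Iteration 1:
  f(2.160000) = -2.334400
  f(2.820000) = 0.952400
  x_2 = 2.820000 - 0.952400×(2.820000 - 2.160000)/(0.952400 - (-2.334400))
       = 2.628755
Iteration 2:
  f(2.820000) = 0.952400
  f(2.628755) = -0.089647
  x_3 = 2.628755 - (-0.089647)×(2.628755 - 2.820000)/(-0.089647 - 0.952400)
       = 2.645208
Iteration 3:
  f(2.628755) = -0.089647
  f(2.645208) = -0.002876
  x_4 = 2.645208 - (-0.002876)×(2.645208 - 2.628755)/(-0.002876 - (-0.089647))
       = 2.645753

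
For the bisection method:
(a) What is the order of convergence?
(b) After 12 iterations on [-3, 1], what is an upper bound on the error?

(a) Bisection has linear (order 1) convergence; the error is halved each step.

(b) Error bound = (b-a)/2^n = (1 - (-3))/2^{12}
    = 4/2^{12}

(a) 1 (linear); (b) error ≤ 9.77e-04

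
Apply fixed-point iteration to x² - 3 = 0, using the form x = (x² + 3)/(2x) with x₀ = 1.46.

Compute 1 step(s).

Equation: x² - 3 = 0
Fixed-point form: x = (x² + 3)/(2x)
x₀ = 1.46

x_1 = g(1.460000) = 1.757397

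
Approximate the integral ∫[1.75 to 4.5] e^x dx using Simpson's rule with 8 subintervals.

f(x) = e^x
a = 1.75, b = 4.5, n = 8
h = (b - a)/n = 0.343750

Simpson's rule: (h/3)[f(x₀) + 4f(x₁) + 2f(x₂) + ... + f(xₙ)]

x_0 = 1.7500, f(x_0) = 5.754603, coefficient = 1
x_1 = 2.0938, f(x_1) = 8.115291, coefficient = 4
x_2 = 2.4375, f(x_2) = 11.444394, coefficient = 2
x_3 = 2.7812, f(x_3) = 16.139182, coefficient = 4
x_4 = 3.1250, f(x_4) = 22.759895, coefficient = 2
x_5 = 3.4688, f(x_5) = 32.096597, coefficient = 4
x_6 = 3.8125, f(x_6) = 45.263456, coefficient = 2
x_7 = 4.1562, f(x_7) = 63.831704, coefficient = 4
x_8 = 4.5000, f(x_8) = 90.017131, coefficient = 1

I ≈ (0.343750/3) × 735.438320 = 84.268974
Exact value: 84.262529
Error: 0.006445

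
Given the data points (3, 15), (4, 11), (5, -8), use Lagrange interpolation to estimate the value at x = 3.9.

Lagrange interpolation formula:
P(x) = Σ yᵢ × Lᵢ(x)
where Lᵢ(x) = Π_{j≠i} (x - xⱼ)/(xᵢ - xⱼ)

L_0(3.9) = (3.9 - 4)/(3 - 4) × (3.9 - 5)/(3 - 5) = 0.055000
L_1(3.9) = (3.9 - 3)/(4 - 3) × (3.9 - 5)/(4 - 5) = 0.990000
L_2(3.9) = (3.9 - 3)/(5 - 3) × (3.9 - 4)/(5 - 4) = -0.045000

P(3.9) = 15×L_0(3.9) + 11×L_1(3.9) + (-8)×L_2(3.9)
P(3.9) = 12.075000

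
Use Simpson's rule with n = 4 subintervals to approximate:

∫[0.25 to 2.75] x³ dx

f(x) = x³
a = 0.25, b = 2.75, n = 4
h = (b - a)/n = 0.625000

Simpson's rule: (h/3)[f(x₀) + 4f(x₁) + 2f(x₂) + ... + f(xₙ)]

x_0 = 0.2500, f(x_0) = 0.015625, coefficient = 1
x_1 = 0.8750, f(x_1) = 0.669922, coefficient = 4
x_2 = 1.5000, f(x_2) = 3.375000, coefficient = 2
x_3 = 2.1250, f(x_3) = 9.595703, coefficient = 4
x_4 = 2.7500, f(x_4) = 20.796875, coefficient = 1

I ≈ (0.625000/3) × 68.625000 = 14.296875
Exact value: 14.296875
Error: 0.000000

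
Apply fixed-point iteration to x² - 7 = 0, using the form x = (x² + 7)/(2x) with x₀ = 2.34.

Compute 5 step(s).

Equation: x² - 7 = 0
Fixed-point form: x = (x² + 7)/(2x)
x₀ = 2.34

x_1 = g(2.340000) = 2.665726
x_2 = g(2.665726) = 2.645826
x_3 = g(2.645826) = 2.645751
x_4 = g(2.645751) = 2.645751
x_5 = g(2.645751) = 2.645751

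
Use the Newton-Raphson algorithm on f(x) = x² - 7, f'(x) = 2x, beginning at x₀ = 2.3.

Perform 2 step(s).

f(x) = x² - 7
f'(x) = 2x
x₀ = 2.3

Newton-Raphson formula: x_{n+1} = x_n - f(x_n)/f'(x_n)

Iteration 1:
  f(2.300000) = -1.710000
  f'(2.300000) = 4.600000
  x_1 = 2.300000 - (-1.710000)/4.600000 = 2.671739
Iteration 2:
  f(2.671739) = 0.138190
  f'(2.671739) = 5.343478
  x_2 = 2.671739 - 0.138190/5.343478 = 2.645878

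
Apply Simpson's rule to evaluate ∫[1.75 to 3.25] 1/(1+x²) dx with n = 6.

f(x) = 1/(1+x²)
a = 1.75, b = 3.25, n = 6
h = (b - a)/n = 0.250000

Simpson's rule: (h/3)[f(x₀) + 4f(x₁) + 2f(x₂) + ... + f(xₙ)]

x_0 = 1.7500, f(x_0) = 0.246154, coefficient = 1
x_1 = 2.0000, f(x_1) = 0.200000, coefficient = 4
x_2 = 2.2500, f(x_2) = 0.164948, coefficient = 2
x_3 = 2.5000, f(x_3) = 0.137931, coefficient = 4
x_4 = 2.7500, f(x_4) = 0.116788, coefficient = 2
x_5 = 3.0000, f(x_5) = 0.100000, coefficient = 4
x_6 = 3.2500, f(x_6) = 0.086486, coefficient = 1

I ≈ (0.250000/3) × 2.647838 = 0.220653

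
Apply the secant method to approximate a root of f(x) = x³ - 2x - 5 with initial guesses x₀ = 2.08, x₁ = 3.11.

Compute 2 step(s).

f(x) = x³ - 2x - 5
x₀ = 2.08, x₁ = 3.11

Secant formula: x_{n+1} = x_n - f(x_n)(x_n - x_{n-1})/(f(x_n) - f(x_{n-1}))

Iteration 1:
  f(2.080000) = -0.161088
  f(3.110000) = 18.860231
  x_2 = 3.110000 - 18.860231×(3.110000 - 2.080000)/(18.860231 - (-0.161088))
       = 2.088723
Iteration 2:
  f(3.110000) = 18.860231
  f(2.088723) = -0.064842
  x_3 = 2.088723 - (-0.064842)×(2.088723 - 3.110000)/(-0.064842 - 18.860231)
       = 2.092222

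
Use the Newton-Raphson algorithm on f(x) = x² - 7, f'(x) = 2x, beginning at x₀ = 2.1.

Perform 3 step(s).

f(x) = x² - 7
f'(x) = 2x
x₀ = 2.1

Newton-Raphson formula: x_{n+1} = x_n - f(x_n)/f'(x_n)

Iteration 1:
  f(2.100000) = -2.590000
  f'(2.100000) = 4.200000
  x_1 = 2.100000 - (-2.590000)/4.200000 = 2.716667
Iteration 2:
  f(2.716667) = 0.380278
  f'(2.716667) = 5.433333
  x_2 = 2.716667 - 0.380278/5.433333 = 2.646677
Iteration 3:
  f(2.646677) = 0.004899
  f'(2.646677) = 5.293354
  x_3 = 2.646677 - 0.004899/5.293354 = 2.645751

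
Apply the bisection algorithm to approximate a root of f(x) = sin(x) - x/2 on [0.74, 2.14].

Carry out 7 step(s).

f(x) = sin(x) - x/2
Initial interval: [0.74, 2.14]

Iteration 1:
  c_1 = (0.740000 + 2.140000)/2 = 1.440000
  f(c_1) = f(1.440000) = 0.271458
  f(a) × f(c) ≥ 0, new interval: [1.440000, 2.140000]
Iteration 2:
  c_2 = (1.440000 + 2.140000)/2 = 1.790000
  f(c_2) = f(1.790000) = 0.081071
  f(a) × f(c) ≥ 0, new interval: [1.790000, 2.140000]
Iteration 3:
  c_3 = (1.790000 + 2.140000)/2 = 1.965000
  f(c_3) = f(1.965000) = -0.059197
  f(a) × f(c) < 0, new interval: [1.790000, 1.965000]
Iteration 4:
  c_4 = (1.790000 + 1.965000)/2 = 1.877500
  f(c_4) = f(1.877500) = 0.014584
  f(a) × f(c) ≥ 0, new interval: [1.877500, 1.965000]
Iteration 5:
  c_5 = (1.877500 + 1.965000)/2 = 1.921250
  f(c_5) = f(1.921250) = -0.021408
  f(a) × f(c) < 0, new interval: [1.877500, 1.921250]
Iteration 6:
  c_6 = (1.877500 + 1.921250)/2 = 1.899375
  f(c_6) = f(1.899375) = -0.003186
  f(a) × f(c) < 0, new interval: [1.877500, 1.899375]
Iteration 7:
  c_7 = (1.877500 + 1.899375)/2 = 1.888437
  f(c_7) = f(1.888437) = 0.005756
  f(a) × f(c) ≥ 0, new interval: [1.888437, 1.899375]

After 7 iteration(s), the approximation is c_7 = 1.888437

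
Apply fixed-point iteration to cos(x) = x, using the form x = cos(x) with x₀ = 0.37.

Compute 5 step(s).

Equation: cos(x) = x
Fixed-point form: x = cos(x)
x₀ = 0.37

x_1 = g(0.370000) = 0.932327
x_2 = g(0.932327) = 0.595967
x_3 = g(0.595967) = 0.827606
x_4 = g(0.827606) = 0.676640
x_5 = g(0.676640) = 0.779681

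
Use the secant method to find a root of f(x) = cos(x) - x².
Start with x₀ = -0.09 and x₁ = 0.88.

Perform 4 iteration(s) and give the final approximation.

f(x) = cos(x) - x²
x₀ = -0.09, x₁ = 0.88

Secant formula: x_{n+1} = x_n - f(x_n)(x_n - x_{n-1})/(f(x_n) - f(x_{n-1}))

Iteration 1:
  f(-0.090000) = 0.987853
  f(0.880000) = -0.137249
  x_2 = 0.880000 - (-0.137249)×(0.880000 - (-0.090000))/(-0.137249 - 0.987853)
       = 0.761672
Iteration 2:
  f(0.880000) = -0.137249
  f(0.761672) = 0.143540
  x_3 = 0.761672 - 0.143540×(0.761672 - 0.880000)/(0.143540 - (-0.137249))
       = 0.822161
Iteration 3:
  f(0.761672) = 0.143540
  f(0.822161) = 0.004690
  x_4 = 0.822161 - 0.004690×(0.822161 - 0.761672)/(0.004690 - 0.143540)
       = 0.824205
Iteration 4:
  f(0.822161) = 0.004690
  f(0.824205) = -0.000172
  x_5 = 0.824205 - (-0.000172)×(0.824205 - 0.822161)/(-0.000172 - 0.004690)
       = 0.824132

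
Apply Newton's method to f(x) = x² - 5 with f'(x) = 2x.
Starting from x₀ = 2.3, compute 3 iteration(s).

f(x) = x² - 5
f'(x) = 2x
x₀ = 2.3

Newton-Raphson formula: x_{n+1} = x_n - f(x_n)/f'(x_n)

Iteration 1:
  f(2.300000) = 0.290000
  f'(2.300000) = 4.600000
  x_1 = 2.300000 - 0.290000/4.600000 = 2.236957
Iteration 2:
  f(2.236957) = 0.003974
  f'(2.236957) = 4.473913
  x_2 = 2.236957 - 0.003974/4.473913 = 2.236068
Iteration 3:
  f(2.236068) = 0.000001
  f'(2.236068) = 4.472136
  x_3 = 2.236068 - 0.000001/4.472136 = 2.236068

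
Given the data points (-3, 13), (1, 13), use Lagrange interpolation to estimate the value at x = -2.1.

Lagrange interpolation formula:
P(x) = Σ yᵢ × Lᵢ(x)
where Lᵢ(x) = Π_{j≠i} (x - xⱼ)/(xᵢ - xⱼ)

L_0(-2.1) = (-2.1 - 1)/(-3 - 1) = 0.775000
L_1(-2.1) = (-2.1 - (-3))/(1 - (-3)) = 0.225000

P(-2.1) = 13×L_0(-2.1) + 13×L_1(-2.1)
P(-2.1) = 13.000000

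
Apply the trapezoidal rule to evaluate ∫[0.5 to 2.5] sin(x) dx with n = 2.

f(x) = sin(x)
a = 0.5, b = 2.5, n = 2
h = (b - a)/n = 1.000000

Trapezoidal rule: (h/2)[f(x₀) + 2f(x₁) + 2f(x₂) + ... + f(xₙ)]

x_0 = 0.5000, f(x_0) = 0.479426, coefficient = 1
x_1 = 1.5000, f(x_1) = 0.997495, coefficient = 2
x_2 = 2.5000, f(x_2) = 0.598472, coefficient = 1

I ≈ (1.000000/2) × 3.072888 = 1.536444
Exact value: 1.678726
Error: 0.142282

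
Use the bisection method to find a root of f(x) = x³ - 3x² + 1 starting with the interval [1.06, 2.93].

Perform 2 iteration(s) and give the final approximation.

f(x) = x³ - 3x² + 1
Initial interval: [1.06, 2.93]

Iteration 1:
  c_1 = (1.060000 + 2.930000)/2 = 1.995000
  f(c_1) = f(1.995000) = -2.999925
  f(a) × f(c) ≥ 0, new interval: [1.995000, 2.930000]
Iteration 2:
  c_2 = (1.995000 + 2.930000)/2 = 2.462500
  f(c_2) = f(2.462500) = -2.259350
  f(a) × f(c) ≥ 0, new interval: [2.462500, 2.930000]

After 2 iteration(s), the approximation is c_2 = 2.462500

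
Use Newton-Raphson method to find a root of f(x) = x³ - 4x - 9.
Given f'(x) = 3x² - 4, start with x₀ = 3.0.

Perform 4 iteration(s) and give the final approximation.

f(x) = x³ - 4x - 9
f'(x) = 3x² - 4
x₀ = 3.0

Newton-Raphson formula: x_{n+1} = x_n - f(x_n)/f'(x_n)

Iteration 1:
  f(3.000000) = 6.000000
  f'(3.000000) = 23.000000
  x_1 = 3.000000 - 6.000000/23.000000 = 2.739130
Iteration 2:
  f(2.739130) = 0.594723
  f'(2.739130) = 18.508507
  x_2 = 2.739130 - 0.594723/18.508507 = 2.706998
Iteration 3:
  f(2.706998) = 0.008451
  f'(2.706998) = 17.983514
  x_3 = 2.706998 - 0.008451/17.983514 = 2.706528
Iteration 4:
  f(2.706528) = 0.000002
  f'(2.706528) = 17.975882
  x_4 = 2.706528 - 0.000002/17.975882 = 2.706528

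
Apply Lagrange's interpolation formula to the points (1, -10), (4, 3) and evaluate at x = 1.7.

Lagrange interpolation formula:
P(x) = Σ yᵢ × Lᵢ(x)
where Lᵢ(x) = Π_{j≠i} (x - xⱼ)/(xᵢ - xⱼ)

L_0(1.7) = (1.7 - 4)/(1 - 4) = 0.766667
L_1(1.7) = (1.7 - 1)/(4 - 1) = 0.233333

P(1.7) = (-10)×L_0(1.7) + 3×L_1(1.7)
P(1.7) = -6.966667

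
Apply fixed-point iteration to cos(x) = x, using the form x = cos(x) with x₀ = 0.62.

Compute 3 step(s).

Equation: cos(x) = x
Fixed-point form: x = cos(x)
x₀ = 0.62

x_1 = g(0.620000) = 0.813878
x_2 = g(0.813878) = 0.686684
x_3 = g(0.686684) = 0.773352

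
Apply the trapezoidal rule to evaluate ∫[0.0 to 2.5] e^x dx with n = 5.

f(x) = e^x
a = 0.0, b = 2.5, n = 5
h = (b - a)/n = 0.500000

Trapezoidal rule: (h/2)[f(x₀) + 2f(x₁) + 2f(x₂) + ... + f(xₙ)]

x_0 = 0.0000, f(x_0) = 1.000000, coefficient = 1
x_1 = 0.5000, f(x_1) = 1.648721, coefficient = 2
x_2 = 1.0000, f(x_2) = 2.718282, coefficient = 2
x_3 = 1.5000, f(x_3) = 4.481689, coefficient = 2
x_4 = 2.0000, f(x_4) = 7.389056, coefficient = 2
x_5 = 2.5000, f(x_5) = 12.182494, coefficient = 1

I ≈ (0.500000/2) × 45.657990 = 11.414498
Exact value: 11.182494
Error: 0.232004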